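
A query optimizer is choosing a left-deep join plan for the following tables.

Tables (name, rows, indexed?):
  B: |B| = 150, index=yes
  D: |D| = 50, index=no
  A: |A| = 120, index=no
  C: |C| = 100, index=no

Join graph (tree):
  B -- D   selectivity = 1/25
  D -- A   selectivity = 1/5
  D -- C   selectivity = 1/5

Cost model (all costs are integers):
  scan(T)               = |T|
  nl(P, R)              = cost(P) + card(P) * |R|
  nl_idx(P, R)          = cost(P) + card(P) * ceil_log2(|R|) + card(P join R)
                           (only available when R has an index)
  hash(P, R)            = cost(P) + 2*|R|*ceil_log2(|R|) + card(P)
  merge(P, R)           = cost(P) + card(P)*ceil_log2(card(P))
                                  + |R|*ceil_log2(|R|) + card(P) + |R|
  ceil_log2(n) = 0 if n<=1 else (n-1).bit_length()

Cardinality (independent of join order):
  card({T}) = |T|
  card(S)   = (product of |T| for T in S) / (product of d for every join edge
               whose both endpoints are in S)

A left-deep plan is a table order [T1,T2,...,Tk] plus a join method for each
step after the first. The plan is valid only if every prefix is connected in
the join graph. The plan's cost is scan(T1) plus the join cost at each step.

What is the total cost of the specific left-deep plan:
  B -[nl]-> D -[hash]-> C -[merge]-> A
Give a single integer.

94310

step 1: scan B: cost=150, card=150
step 2: join D via nl
    card(P join D) = 150*50/(25) = 300
    cost = 150 + 150*50 = 7650
step 3: join C via hash
    card(P join C) = 300*100/(5) = 6000
    cost = 7650 + 2*100*7 + 300 = 9350
step 4: join A via merge
    card(P join A) = 6000*120/(5) = 144000
    cost = 9350 + 6000*13 + 120*7 + 6000 + 120 = 94310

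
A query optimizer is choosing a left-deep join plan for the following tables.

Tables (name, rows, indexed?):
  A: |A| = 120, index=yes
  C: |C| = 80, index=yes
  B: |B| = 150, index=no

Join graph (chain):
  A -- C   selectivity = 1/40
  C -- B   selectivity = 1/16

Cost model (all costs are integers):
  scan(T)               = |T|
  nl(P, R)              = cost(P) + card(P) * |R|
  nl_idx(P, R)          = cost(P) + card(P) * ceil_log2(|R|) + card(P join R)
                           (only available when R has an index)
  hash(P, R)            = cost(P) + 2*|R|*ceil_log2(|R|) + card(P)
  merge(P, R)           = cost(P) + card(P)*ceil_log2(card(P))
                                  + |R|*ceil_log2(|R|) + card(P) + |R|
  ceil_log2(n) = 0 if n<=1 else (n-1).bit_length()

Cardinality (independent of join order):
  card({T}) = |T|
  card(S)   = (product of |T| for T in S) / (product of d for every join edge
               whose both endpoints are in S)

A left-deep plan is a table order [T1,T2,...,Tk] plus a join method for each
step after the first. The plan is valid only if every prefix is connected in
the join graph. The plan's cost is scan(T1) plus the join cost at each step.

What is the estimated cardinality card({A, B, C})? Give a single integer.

2250

Tables in S: A(120), B(150), C(80)
Edges inside S: A-C(d=40), C-B(d=16)
numerator = 120 * 150 * 80 = 1440000
denominator = 40 * 16 = 640
card(S) = 1440000 / 640 = 2250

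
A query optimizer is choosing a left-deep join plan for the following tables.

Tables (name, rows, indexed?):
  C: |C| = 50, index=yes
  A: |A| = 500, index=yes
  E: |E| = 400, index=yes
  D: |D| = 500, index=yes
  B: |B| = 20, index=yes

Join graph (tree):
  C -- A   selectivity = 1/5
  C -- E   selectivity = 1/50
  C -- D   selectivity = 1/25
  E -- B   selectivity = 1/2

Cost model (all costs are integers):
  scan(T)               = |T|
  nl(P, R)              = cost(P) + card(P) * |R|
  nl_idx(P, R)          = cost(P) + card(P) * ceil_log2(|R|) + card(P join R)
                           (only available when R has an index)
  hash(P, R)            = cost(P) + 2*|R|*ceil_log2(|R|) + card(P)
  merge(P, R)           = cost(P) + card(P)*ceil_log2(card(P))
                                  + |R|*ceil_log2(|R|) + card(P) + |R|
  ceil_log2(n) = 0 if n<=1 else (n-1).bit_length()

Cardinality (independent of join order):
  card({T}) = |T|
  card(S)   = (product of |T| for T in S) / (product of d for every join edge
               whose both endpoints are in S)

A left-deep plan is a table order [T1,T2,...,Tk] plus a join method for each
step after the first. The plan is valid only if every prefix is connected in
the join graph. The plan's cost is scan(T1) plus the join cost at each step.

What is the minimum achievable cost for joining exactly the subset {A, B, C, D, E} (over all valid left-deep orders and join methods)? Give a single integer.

Selinger DP over subsets of {A,B,C,D,E}:
  {C}: scan cost=50, card=50
  {A}: scan cost=500, card=500
  {E}: scan cost=400, card=400
  {D}: scan cost=500, card=500
  {B}: scan cost=20, card=20
  {AC}: card=5000; try (C,hash)→1600, (A,merge)→5400, (A,nl_idx)→5500, (C,merge)→5850, (C,nl_idx)→8500, (A,hash)→9100 …(+2); best=1600 via (C,hash)
  {CE}: card=400; try (E,nl_idx)→900, (C,hash)→1400, (C,nl_idx)→3200, (E,merge)→4400, (C,merge)→4750, (E,hash)→7300 …(+2); best=900 via (E,nl_idx)
  {CD}: card=1000; try (D,nl_idx)→1500, (C,hash)→1600, (C,nl_idx)→4500, (D,merge)→5400, (C,merge)→5850, (D,hash)→9100 …(+2); best=1500 via (D,nl_idx)
  {BE}: card=4000; try (B,hash)→1000, (E,merge)→4140, (E,nl_idx)→4200, (B,merge)→4520, (B,nl_idx)→6400, (E,hash)→7240 …(+2); best=1000 via (B,hash)
  {ACE}: card=40000; try (A,merge)→9900, (A,hash)→10300, (E,hash)→13800, (A,nl_idx)→44500, (E,merge)→75600, (E,nl_idx)→86600 …(+2); best=9900 via (A,merge)
  {ACD}: card=100000; try (A,hash)→11500, (D,hash)→15600, (A,merge)→17500, (D,merge)→76600, (A,nl_idx)→110500, (D,nl_idx)→146600 …(+2); best=11500 via (A,hash)
  {CDE}: card=8000; try (E,hash)→9700, (D,merge)→9900, (D,hash)→10300, (D,nl_idx)→12500, (E,merge)→16500, (E,nl_idx)→18500 …(+2); best=9700 via (E,hash)
  {BCE}: card=4000; try (B,hash)→1500, (B,merge)→5020, (C,hash)→5600, (B,nl_idx)→6900, (B,nl)→8900, (C,nl_idx)→29000 …(+2); best=1500 via (B,hash)
  {ACDE}: card=800000; try (A,hash)→26700, (D,hash)→58900, (E,hash)→118700, (A,merge)→126700, (D,merge)→694900, (A,nl_idx)→881700 …(+6); best=26700 via (A,hash)
  {ABCE}: card=400000; try (A,hash)→14500, (B,hash)→50100, (A,merge)→58500, (A,nl_idx)→437500, (B,nl_idx)→609900, (B,merge)→690020 …(+2); best=14500 via (A,hash)
  {BCDE}: card=80000; try (D,hash)→14500, (B,hash)→17900, (D,merge)→58500, (D,nl_idx)→117500, (B,merge)→121820, (B,nl_idx)→129700 …(+2); best=14500 via (D,hash)
  {ABCDE}: card=8000000; try (A,hash)→103500, (D,hash)→423500, (B,hash)→826900, (A,merge)→1459500, (D,merge)→8019500, (A,nl_idx)→8734500 …(+6); best=103500 via (A,hash)

103500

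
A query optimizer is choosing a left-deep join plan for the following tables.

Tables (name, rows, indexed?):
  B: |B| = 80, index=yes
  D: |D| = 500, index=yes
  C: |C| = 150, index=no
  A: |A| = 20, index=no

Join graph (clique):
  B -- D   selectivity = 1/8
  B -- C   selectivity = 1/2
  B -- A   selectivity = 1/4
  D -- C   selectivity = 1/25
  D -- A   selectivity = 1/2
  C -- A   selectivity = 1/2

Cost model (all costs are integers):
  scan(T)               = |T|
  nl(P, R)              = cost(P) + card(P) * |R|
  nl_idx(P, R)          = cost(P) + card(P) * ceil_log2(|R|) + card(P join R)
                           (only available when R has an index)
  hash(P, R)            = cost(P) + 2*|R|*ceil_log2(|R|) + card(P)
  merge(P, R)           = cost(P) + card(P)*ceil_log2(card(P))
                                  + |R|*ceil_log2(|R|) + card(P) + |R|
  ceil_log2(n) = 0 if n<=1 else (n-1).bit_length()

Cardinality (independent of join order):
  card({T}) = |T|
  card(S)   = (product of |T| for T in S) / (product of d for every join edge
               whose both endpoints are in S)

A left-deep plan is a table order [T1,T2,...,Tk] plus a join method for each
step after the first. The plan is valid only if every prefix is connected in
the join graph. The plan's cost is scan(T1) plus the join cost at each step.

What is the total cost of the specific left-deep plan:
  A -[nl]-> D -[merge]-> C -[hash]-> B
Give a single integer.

97490

step 1: scan A: cost=20, card=20
step 2: join D via nl
    card(P join D) = 20*500/(2) = 5000
    cost = 20 + 20*500 = 10020
step 3: join C via merge
    card(P join C) = 5000*150/(25*2) = 15000
    cost = 10020 + 5000*13 + 150*8 + 5000 + 150 = 81370
step 4: join B via hash
    card(P join B) = 15000*80/(8*2*4) = 18750
    cost = 81370 + 2*80*7 + 15000 = 97490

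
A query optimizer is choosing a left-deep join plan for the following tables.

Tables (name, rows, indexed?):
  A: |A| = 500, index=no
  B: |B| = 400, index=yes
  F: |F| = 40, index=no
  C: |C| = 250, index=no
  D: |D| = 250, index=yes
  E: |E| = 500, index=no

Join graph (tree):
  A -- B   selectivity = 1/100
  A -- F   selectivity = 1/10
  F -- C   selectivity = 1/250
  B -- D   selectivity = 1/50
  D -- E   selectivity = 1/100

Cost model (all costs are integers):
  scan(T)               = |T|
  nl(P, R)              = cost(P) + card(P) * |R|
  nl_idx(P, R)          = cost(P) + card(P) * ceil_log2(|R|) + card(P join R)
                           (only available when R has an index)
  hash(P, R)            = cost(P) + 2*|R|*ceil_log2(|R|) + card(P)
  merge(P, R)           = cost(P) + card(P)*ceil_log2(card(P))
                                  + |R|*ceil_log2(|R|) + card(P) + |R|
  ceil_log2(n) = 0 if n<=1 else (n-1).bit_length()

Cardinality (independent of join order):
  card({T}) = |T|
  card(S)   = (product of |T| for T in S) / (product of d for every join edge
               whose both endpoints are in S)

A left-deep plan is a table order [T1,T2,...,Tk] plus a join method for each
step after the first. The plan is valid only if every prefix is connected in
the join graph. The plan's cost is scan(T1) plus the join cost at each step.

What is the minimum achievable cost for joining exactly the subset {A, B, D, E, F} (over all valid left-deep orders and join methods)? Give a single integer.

Selinger DP over subsets of {A,B,D,E,F}:
  {A}: scan cost=500, card=500
  {B}: scan cost=400, card=400
  {F}: scan cost=40, card=40
  {D}: scan cost=250, card=250
  {E}: scan cost=500, card=500
  {AB}: card=2000; try (B,nl_idx)→7000, (B,hash)→8200, (A,merge)→9400, (B,merge)→9500, (A,hash)→9800, (A,nl)→200400 …(+1); best=7000 via (B,nl_idx)
  {AF}: card=2000; try (F,hash)→1480, (A,merge)→5320, (F,merge)→5780, (A,hash)→9080, (A,nl)→20040, (F,nl)→20500; best=1480 via (F,hash)
  {BD}: card=2000; try (B,nl_idx)→4500, (D,hash)→4800, (D,nl_idx)→5600, (B,merge)→6500, (D,merge)→6650, (B,hash)→7700 …(+2); best=4500 via (B,nl_idx)
  {DE}: card=1250; try (D,hash)→5000, (D,nl_idx)→5750, (E,merge)→7500, (D,merge)→7750, (E,hash)→9500, (E,nl)→125250 …(+1); best=5000 via (D,hash)
  {ABF}: card=8000; try (F,hash)→9480, (B,hash)→10680, (B,nl_idx)→27480, (B,merge)→29480, (F,merge)→31280, (F,nl)→87000 …(+1); best=9480 via (F,hash)
  {ABD}: card=10000; try (D,hash)→13000, (A,hash)→15500, (D,nl_idx)→33000, (D,merge)→33250, (A,merge)→33500, (D,nl)→507000 …(+1); best=13000 via (D,hash)
  {BDE}: card=10000; try (B,hash)→13450, (E,hash)→15500, (B,merge)→24000, (B,nl_idx)→26250, (E,merge)→33500, (B,nl)→505000 …(+1); best=13450 via (B,hash)
  {ABDF}: card=40000; try (D,hash)→21480, (F,hash)→23480, (D,nl_idx)→113480, (D,merge)→123730, (F,merge)→163280, (F,nl)→413000 …(+1); best=21480 via (D,hash)
  {ABDE}: card=50000; try (E,hash)→32000, (A,hash)→32450, (E,merge)→168000, (A,merge)→168450, (E,nl)→5013000, (A,nl)→5013450; best=32000 via (E,hash)
  {ABDEF}: card=200000; try (E,hash)→70480, (F,hash)→82480, (E,merge)→706480, (F,merge)→882280, (F,nl)→2032000, (E,nl)→20021480; best=70480 via (E,hash)

70480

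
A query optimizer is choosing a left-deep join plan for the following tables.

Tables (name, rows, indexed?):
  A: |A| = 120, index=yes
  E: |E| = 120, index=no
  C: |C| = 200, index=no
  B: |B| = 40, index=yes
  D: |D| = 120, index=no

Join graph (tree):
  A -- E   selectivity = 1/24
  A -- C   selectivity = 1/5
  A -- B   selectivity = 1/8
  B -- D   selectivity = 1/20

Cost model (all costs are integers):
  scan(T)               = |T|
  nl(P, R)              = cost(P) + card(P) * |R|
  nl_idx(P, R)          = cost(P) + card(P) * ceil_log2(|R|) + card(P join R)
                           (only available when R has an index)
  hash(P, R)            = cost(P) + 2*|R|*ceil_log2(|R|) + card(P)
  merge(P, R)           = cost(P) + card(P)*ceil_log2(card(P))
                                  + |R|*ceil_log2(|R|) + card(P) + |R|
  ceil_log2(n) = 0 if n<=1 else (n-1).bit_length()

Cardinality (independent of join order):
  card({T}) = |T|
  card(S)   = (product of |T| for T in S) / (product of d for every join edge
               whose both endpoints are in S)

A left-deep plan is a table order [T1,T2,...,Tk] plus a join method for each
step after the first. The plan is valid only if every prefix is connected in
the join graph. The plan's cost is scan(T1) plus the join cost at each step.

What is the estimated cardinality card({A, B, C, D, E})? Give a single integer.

720000

Tables in S: A(120), B(40), C(200), D(120), E(120)
Edges inside S: A-E(d=24), A-C(d=5), A-B(d=8), B-D(d=20)
numerator = 120 * 40 * 200 * 120 * 120 = 13824000000
denominator = 24 * 5 * 8 * 20 = 19200
card(S) = 13824000000 / 19200 = 720000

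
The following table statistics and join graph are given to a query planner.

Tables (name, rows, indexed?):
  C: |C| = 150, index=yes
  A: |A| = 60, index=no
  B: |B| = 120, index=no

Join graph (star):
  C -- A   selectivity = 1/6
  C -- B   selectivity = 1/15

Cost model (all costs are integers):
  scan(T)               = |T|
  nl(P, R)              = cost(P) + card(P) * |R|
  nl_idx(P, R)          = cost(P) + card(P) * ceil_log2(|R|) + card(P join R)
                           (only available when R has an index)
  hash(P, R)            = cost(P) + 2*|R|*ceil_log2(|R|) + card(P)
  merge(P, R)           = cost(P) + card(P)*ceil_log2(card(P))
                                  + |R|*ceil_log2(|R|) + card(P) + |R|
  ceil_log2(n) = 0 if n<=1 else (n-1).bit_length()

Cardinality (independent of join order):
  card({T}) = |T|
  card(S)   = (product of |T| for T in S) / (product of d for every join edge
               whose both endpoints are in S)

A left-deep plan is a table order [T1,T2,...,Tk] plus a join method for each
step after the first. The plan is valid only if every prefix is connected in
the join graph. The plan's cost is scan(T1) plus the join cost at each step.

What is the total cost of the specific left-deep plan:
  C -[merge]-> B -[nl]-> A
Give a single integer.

step 1: scan C: cost=150, card=150
step 2: join B via merge
    card(P join B) = 150*120/(15) = 1200
    cost = 150 + 150*8 + 120*7 + 150 + 120 = 2460
step 3: join A via nl
    card(P join A) = 1200*60/(6) = 12000
    cost = 2460 + 1200*60 = 74460

74460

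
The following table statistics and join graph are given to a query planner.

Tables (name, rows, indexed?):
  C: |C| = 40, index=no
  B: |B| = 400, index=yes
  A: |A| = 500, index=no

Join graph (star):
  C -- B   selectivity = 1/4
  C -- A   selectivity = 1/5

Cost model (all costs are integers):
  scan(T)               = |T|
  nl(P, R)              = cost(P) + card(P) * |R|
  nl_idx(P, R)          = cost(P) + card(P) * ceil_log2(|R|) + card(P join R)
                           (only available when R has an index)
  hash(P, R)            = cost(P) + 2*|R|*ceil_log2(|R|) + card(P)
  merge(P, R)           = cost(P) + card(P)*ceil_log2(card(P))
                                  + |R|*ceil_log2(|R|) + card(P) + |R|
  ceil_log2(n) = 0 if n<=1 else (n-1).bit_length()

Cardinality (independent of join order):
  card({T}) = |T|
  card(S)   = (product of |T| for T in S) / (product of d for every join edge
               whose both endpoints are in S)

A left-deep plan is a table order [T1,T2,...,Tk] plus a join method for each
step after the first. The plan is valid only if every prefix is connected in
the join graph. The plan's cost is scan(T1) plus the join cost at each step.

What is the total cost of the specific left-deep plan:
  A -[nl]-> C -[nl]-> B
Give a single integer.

step 1: scan A: cost=500, card=500
step 2: join C via nl
    card(P join C) = 500*40/(5) = 4000
    cost = 500 + 500*40 = 20500
step 3: join B via nl
    card(P join B) = 4000*400/(4) = 400000
    cost = 20500 + 4000*400 = 1620500

1620500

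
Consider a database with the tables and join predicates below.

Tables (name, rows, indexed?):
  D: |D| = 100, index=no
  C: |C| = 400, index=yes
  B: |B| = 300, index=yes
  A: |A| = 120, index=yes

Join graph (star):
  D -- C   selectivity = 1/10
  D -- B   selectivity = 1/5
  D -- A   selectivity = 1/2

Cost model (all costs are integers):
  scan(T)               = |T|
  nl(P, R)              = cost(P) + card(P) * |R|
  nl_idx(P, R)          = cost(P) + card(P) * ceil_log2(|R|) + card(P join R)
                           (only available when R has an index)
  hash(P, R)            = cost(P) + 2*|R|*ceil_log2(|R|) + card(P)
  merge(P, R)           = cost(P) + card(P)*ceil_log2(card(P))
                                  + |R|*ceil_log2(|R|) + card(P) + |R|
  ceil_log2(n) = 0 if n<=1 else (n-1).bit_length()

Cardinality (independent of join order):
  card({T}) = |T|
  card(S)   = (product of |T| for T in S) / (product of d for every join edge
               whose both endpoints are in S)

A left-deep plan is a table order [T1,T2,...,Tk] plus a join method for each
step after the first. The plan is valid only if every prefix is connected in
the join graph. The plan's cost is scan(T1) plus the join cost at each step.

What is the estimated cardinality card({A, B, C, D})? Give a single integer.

14400000

Tables in S: A(120), B(300), C(400), D(100)
Edges inside S: D-C(d=10), D-B(d=5), D-A(d=2)
numerator = 120 * 300 * 400 * 100 = 1440000000
denominator = 10 * 5 * 2 = 100
card(S) = 1440000000 / 100 = 14400000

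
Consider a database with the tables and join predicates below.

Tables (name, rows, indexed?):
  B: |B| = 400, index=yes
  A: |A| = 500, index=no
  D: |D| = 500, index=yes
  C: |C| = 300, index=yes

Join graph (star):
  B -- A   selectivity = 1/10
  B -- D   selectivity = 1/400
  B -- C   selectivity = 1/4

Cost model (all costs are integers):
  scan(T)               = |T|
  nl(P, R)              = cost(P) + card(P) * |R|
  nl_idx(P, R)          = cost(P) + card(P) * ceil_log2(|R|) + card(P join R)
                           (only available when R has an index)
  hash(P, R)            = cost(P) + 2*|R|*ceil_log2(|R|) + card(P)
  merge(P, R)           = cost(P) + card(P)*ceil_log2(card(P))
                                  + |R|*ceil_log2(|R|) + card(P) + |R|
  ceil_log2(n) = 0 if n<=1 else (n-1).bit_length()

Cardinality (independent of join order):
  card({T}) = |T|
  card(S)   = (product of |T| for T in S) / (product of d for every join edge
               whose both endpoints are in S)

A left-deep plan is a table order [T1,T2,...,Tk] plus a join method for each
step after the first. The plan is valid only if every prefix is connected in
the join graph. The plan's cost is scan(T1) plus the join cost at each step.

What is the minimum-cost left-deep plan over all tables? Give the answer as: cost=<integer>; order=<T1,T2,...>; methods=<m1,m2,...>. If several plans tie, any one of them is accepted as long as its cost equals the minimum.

cost=44400; order=B,D,A,C; methods=nl_idx,hash,hash

Selinger DP (subsets sized 1..n):
  {B}: scan cost=400, card=400
  {A}: scan cost=500, card=500
  {D}: scan cost=500, card=500
  {C}: scan cost=300, card=300
  {AB}: card=20000; try (B,hash)→8200, (A,merge)→9400, (B,merge)→9500, (A,hash)→9800, (B,nl_idx)→25000, (A,nl)→200400 …(+1); best=8200 via (B,hash)
  {BD}: card=500; try (D,nl_idx)→4500, (B,nl_idx)→5500, (B,hash)→8200, (D,merge)→9400, (B,merge)→9500, (D,hash)→9800 …(+2); best=4500 via (D,nl_idx)
  {BC}: card=30000; try (C,hash)→6200, (B,merge)→7300, (C,merge)→7400, (B,hash)→7800, (B,nl_idx)→33000, (C,nl_idx)→34000 …(+2); best=6200 via (C,hash)
  {ABD}: card=25000; try (A,hash)→14000, (A,merge)→14500, (D,hash)→37200, (D,nl_idx)→213200, (A,nl)→254500, (D,merge)→333200 …(+1); best=14000 via (A,hash)
  {ABC}: card=1500000; try (C,hash)→33600, (A,hash)→45200, (C,merge)→331200, (A,merge)→491200, (C,nl_idx)→1688200, (C,nl)→6008200 …(+1); best=33600 via (C,hash)
  {BCD}: card=37500; try (C,hash)→10400, (C,merge)→12500, (D,hash)→45200, (C,nl_idx)→46500, (C,nl)→154500, (D,nl_idx)→313700 …(+2); best=10400 via (C,hash)
  {ABCD}: card=1875000; try (C,hash)→44400, (A,hash)→56900, (C,merge)→417000, (A,merge)→652900, (D,hash)→1542600, (C,nl_idx)→2114000 …(+5); best=44400 via (C,hash)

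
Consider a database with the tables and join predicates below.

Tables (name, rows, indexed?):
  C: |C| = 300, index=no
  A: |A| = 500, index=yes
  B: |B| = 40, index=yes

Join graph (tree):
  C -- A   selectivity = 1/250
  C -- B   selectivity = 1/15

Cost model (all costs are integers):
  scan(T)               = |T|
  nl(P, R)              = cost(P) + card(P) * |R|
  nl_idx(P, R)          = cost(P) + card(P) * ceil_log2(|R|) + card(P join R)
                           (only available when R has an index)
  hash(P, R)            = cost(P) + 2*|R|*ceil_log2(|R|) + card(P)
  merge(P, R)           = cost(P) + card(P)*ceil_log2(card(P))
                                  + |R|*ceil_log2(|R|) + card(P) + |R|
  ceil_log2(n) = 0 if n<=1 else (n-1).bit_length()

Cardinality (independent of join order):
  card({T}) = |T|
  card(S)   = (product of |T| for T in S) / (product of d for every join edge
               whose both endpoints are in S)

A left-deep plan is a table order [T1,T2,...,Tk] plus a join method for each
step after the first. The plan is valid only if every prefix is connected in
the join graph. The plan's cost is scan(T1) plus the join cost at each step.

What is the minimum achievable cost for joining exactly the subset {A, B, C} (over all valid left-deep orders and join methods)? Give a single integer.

4680

Selinger DP over subsets of {A,B,C}:
  {C}: scan cost=300, card=300
  {A}: scan cost=500, card=500
  {B}: scan cost=40, card=40
  {AC}: card=600; try (A,nl_idx)→3600, (C,hash)→6400, (A,merge)→8300, (C,merge)→8500, (A,hash)→9600, (A,nl)→150300 …(+1); best=3600 via (A,nl_idx)
  {BC}: card=800; try (B,hash)→1080, (B,nl_idx)→2900, (C,merge)→3320, (B,merge)→3580, (C,hash)→5480, (C,nl)→12040 …(+1); best=1080 via (B,hash)
  {ABC}: card=1600; try (B,hash)→4680, (B,nl_idx)→8800, (A,nl_idx)→9880, (B,merge)→10480, (A,hash)→10880, (A,merge)→14880 …(+2); best=4680 via (B,hash)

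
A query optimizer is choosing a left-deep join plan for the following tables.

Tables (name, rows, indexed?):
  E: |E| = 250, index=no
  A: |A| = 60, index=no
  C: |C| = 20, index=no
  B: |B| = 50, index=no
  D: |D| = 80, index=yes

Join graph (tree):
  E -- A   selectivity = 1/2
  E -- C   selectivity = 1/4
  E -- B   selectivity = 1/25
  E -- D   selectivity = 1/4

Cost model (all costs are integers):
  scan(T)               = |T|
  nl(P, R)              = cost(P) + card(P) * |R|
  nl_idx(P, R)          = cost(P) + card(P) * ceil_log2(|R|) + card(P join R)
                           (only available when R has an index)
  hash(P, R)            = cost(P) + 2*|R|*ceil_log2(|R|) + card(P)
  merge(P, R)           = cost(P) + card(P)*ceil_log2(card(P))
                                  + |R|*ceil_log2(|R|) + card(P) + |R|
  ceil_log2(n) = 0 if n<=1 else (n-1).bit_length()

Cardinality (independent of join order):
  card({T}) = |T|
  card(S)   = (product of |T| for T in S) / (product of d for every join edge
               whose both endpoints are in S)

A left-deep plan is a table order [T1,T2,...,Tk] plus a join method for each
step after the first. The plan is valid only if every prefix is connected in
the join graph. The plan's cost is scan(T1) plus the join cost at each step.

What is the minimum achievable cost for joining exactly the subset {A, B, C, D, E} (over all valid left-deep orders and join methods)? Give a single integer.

Selinger DP over subsets of {A,B,C,D,E}:
  {E}: scan cost=250, card=250
  {A}: scan cost=60, card=60
  {C}: scan cost=20, card=20
  {B}: scan cost=50, card=50
  {D}: scan cost=80, card=80
  {AE}: card=7500; try (A,hash)→1220, (E,merge)→2730, (A,merge)→2920, (E,hash)→4120, (E,nl)→15060, (A,nl)→15250; best=1220 via (A,hash)
  {CE}: card=1250; try (C,hash)→700, (E,merge)→2390, (C,merge)→2620, (E,hash)→4040, (E,nl)→5020, (C,nl)→5250; best=700 via (C,hash)
  {BE}: card=500; try (B,hash)→1100, (E,merge)→2650, (B,merge)→2850, (E,hash)→4100, (E,nl)→12550, (B,nl)→12750; best=1100 via (B,hash)
  {DE}: card=5000; try (D,hash)→1620, (E,merge)→2970, (D,merge)→3140, (E,hash)→4160, (D,nl_idx)→7000, (E,nl)→20080 …(+1); best=1620 via (D,hash)
  {ACE}: card=37500; try (A,hash)→2670, (C,hash)→8920, (A,merge)→16120, (A,nl)→75700, (C,merge)→106340, (C,nl)→151220; best=2670 via (A,hash)
  {ABE}: card=15000; try (A,hash)→2320, (A,merge)→6520, (B,hash)→9320, (A,nl)→31100, (B,merge)→106570, (B,nl)→376220; best=2320 via (A,hash)
  {ADE}: card=150000; try (A,hash)→7340, (D,hash)→9840, (A,merge)→72040, (D,merge)→106860, (D,nl_idx)→203720, (A,nl)→301620 …(+1); best=7340 via (A,hash)
  {BCE}: card=2500; try (C,hash)→1800, (B,hash)→2550, (C,merge)→6220, (C,nl)→11100, (B,merge)→16050, (B,nl)→63200; best=1800 via (C,hash)
  {CDE}: card=25000; try (D,hash)→3070, (C,hash)→6820, (D,merge)→16340, (D,nl_idx)→34450, (C,merge)→71740, (D,nl)→100700 …(+1); best=3070 via (D,hash)
  {BDE}: card=10000; try (D,hash)→2720, (D,merge)→6740, (B,hash)→7220, (D,nl_idx)→14600, (D,nl)→41100, (B,merge)→71970 …(+1); best=2720 via (D,hash)
  {ABCE}: card=75000; try (A,hash)→5020, (C,hash)→17520, (A,merge)→34720, (B,hash)→40770, (A,nl)→151800, (C,merge)→227440 …(+3); best=5020 via (A,hash)
  {ACDE}: card=750000; try (A,hash)→28790, (D,hash)→41290, (C,hash)→157540, (A,merge)→403490, (D,merge)→640810, (D,nl_idx)→1015170 …(+4); best=28790 via (A,hash)
  {ABDE}: card=300000; try (A,hash)→13440, (D,hash)→18440, (A,merge)→153140, (B,hash)→157940, (D,merge)→227960, (D,nl_idx)→407320 …(+4); best=13440 via (A,hash)
  {BCDE}: card=50000; try (D,hash)→5420, (C,hash)→12920, (B,hash)→28670, (D,merge)→34940, (D,nl_idx)→69300, (C,merge)→152840 …(+4); best=5420 via (D,hash)
  {ABCDE}: card=1500000; try (A,hash)→56140, (D,hash)→81140, (C,hash)→313640, (B,hash)→779390, (A,merge)→855840, (D,merge)→1355660 …(+7); best=56140 via (A,hash)

56140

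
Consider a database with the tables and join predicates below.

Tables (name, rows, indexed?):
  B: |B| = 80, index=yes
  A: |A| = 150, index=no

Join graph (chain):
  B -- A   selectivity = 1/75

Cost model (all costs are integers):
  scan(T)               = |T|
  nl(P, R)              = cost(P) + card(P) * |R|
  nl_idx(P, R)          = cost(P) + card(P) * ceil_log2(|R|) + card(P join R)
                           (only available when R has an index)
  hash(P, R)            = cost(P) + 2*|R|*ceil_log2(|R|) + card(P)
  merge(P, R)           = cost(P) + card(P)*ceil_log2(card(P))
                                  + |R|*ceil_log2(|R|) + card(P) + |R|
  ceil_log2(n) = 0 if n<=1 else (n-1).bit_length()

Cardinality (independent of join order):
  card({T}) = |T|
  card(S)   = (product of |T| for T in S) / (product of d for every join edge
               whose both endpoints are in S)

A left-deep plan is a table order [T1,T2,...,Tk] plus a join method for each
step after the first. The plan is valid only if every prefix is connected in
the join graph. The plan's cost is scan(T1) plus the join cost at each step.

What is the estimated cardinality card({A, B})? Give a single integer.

Tables in S: A(150), B(80)
Edges inside S: B-A(d=75)
numerator = 150 * 80 = 12000
denominator = 75 = 75
card(S) = 12000 / 75 = 160

160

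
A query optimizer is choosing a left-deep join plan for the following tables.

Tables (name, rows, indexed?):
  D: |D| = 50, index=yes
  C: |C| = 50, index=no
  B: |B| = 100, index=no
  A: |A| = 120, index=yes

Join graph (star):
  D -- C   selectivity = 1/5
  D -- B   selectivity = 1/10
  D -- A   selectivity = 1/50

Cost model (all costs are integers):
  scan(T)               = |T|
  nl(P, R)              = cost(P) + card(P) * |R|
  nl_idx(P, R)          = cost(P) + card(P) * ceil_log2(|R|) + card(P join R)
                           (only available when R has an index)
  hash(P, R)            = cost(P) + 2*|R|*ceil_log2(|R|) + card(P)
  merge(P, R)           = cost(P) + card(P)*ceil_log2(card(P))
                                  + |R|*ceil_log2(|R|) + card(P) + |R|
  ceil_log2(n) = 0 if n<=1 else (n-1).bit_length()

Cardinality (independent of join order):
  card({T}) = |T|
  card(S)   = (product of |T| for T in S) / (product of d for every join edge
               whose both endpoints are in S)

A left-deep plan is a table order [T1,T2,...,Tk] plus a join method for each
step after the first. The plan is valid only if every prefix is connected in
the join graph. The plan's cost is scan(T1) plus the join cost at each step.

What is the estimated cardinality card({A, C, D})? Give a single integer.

1200

Tables in S: A(120), C(50), D(50)
Edges inside S: D-C(d=5), D-A(d=50)
numerator = 120 * 50 * 50 = 300000
denominator = 5 * 50 = 250
card(S) = 300000 / 250 = 1200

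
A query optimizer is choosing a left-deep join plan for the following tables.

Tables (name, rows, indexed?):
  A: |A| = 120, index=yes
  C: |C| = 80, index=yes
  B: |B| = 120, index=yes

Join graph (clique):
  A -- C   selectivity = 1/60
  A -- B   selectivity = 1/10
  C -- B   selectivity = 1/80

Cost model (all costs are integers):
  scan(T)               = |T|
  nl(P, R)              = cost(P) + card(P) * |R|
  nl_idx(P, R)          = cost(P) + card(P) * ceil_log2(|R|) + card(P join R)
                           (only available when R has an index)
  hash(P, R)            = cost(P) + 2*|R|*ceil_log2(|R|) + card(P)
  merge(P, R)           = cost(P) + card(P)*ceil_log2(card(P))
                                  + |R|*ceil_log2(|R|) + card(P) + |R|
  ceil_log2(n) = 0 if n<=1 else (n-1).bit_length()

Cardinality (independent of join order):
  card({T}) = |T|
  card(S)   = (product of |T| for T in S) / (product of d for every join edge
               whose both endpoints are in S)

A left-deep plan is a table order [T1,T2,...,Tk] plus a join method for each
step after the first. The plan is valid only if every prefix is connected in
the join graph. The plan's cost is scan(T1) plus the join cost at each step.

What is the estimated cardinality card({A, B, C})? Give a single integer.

24

Tables in S: A(120), B(120), C(80)
Edges inside S: A-C(d=60), A-B(d=10), C-B(d=80)
numerator = 120 * 120 * 80 = 1152000
denominator = 60 * 10 * 80 = 48000
card(S) = 1152000 / 48000 = 24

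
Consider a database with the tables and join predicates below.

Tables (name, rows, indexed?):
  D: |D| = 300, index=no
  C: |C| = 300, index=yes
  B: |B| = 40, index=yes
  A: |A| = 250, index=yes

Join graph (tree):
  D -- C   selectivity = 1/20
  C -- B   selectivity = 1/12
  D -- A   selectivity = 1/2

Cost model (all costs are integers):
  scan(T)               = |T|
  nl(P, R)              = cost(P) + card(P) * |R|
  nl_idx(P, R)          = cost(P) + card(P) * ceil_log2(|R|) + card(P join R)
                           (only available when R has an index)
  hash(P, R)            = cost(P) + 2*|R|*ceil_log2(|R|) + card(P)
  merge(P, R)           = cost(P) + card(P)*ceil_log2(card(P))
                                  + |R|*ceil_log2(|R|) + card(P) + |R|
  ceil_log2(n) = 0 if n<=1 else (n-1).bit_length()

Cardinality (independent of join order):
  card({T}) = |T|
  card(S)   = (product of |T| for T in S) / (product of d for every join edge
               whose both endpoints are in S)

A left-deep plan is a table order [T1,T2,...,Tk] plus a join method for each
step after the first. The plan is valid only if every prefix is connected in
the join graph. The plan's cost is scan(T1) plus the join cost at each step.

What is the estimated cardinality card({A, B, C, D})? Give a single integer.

Tables in S: A(250), B(40), C(300), D(300)
Edges inside S: D-C(d=20), C-B(d=12), D-A(d=2)
numerator = 250 * 40 * 300 * 300 = 900000000
denominator = 20 * 12 * 2 = 480
card(S) = 900000000 / 480 = 1875000

1875000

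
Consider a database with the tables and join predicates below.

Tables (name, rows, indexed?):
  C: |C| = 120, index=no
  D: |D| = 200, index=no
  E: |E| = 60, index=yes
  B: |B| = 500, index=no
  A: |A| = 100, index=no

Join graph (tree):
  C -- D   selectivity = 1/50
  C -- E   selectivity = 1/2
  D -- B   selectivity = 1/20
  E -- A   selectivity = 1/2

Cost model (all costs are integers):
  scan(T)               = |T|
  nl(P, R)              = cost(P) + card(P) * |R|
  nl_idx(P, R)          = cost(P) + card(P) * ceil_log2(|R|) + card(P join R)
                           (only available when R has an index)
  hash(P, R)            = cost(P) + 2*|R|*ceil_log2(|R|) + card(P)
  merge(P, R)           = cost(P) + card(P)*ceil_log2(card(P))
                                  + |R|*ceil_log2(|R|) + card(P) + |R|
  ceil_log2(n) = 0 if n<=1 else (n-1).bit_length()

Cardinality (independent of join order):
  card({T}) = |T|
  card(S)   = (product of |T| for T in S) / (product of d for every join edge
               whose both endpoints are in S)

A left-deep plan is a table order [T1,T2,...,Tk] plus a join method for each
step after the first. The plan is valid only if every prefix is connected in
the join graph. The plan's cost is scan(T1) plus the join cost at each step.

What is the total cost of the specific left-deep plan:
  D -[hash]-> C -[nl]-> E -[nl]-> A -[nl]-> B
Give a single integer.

step 1: scan D: cost=200, card=200
step 2: join C via hash
    card(P join C) = 200*120/(50) = 480
    cost = 200 + 2*120*7 + 200 = 2080
step 3: join E via nl
    card(P join E) = 480*60/(2) = 14400
    cost = 2080 + 480*60 = 30880
step 4: join A via nl
    card(P join A) = 14400*100/(2) = 720000
    cost = 30880 + 14400*100 = 1470880
step 5: join B via nl
    card(P join B) = 720000*500/(20) = 18000000
    cost = 1470880 + 720000*500 = 361470880

361470880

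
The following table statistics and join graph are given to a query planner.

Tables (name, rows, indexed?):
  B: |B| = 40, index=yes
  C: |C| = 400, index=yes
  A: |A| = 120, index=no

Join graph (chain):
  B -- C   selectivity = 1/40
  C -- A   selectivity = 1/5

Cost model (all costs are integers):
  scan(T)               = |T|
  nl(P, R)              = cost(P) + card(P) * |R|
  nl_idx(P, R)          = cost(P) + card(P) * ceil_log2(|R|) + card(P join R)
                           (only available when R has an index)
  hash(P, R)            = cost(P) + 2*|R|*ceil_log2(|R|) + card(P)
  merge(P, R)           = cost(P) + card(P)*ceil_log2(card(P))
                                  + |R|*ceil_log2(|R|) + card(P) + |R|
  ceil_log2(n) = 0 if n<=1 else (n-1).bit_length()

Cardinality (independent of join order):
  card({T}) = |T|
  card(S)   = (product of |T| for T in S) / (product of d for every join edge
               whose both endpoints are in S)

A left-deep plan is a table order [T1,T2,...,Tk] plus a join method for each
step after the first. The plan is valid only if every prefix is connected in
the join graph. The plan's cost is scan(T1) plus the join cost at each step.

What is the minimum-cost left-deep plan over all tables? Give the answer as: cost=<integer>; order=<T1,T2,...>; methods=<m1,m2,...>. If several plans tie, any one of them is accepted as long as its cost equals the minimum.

cost=2880; order=B,C,A; methods=nl_idx,hash

Selinger DP (subsets sized 1..n):
  {B}: scan cost=40, card=40
  {C}: scan cost=400, card=400
  {A}: scan cost=120, card=120
  {BC}: card=400; try (C,nl_idx)→800, (B,hash)→1280, (B,nl_idx)→3200, (C,merge)→4320, (B,merge)→4680, (C,hash)→7280 …(+2); best=800 via (C,nl_idx)
  {AC}: card=9600; try (A,hash)→2480, (C,merge)→5080, (A,merge)→5360, (C,hash)→7440, (C,nl_idx)→10800, (C,nl)→48120 …(+1); best=2480 via (A,hash)
  {ABC}: card=9600; try (A,hash)→2880, (A,merge)→5760, (B,hash)→12560, (A,nl)→48800, (B,nl_idx)→69680, (B,merge)→146760 …(+1); best=2880 via (A,hash)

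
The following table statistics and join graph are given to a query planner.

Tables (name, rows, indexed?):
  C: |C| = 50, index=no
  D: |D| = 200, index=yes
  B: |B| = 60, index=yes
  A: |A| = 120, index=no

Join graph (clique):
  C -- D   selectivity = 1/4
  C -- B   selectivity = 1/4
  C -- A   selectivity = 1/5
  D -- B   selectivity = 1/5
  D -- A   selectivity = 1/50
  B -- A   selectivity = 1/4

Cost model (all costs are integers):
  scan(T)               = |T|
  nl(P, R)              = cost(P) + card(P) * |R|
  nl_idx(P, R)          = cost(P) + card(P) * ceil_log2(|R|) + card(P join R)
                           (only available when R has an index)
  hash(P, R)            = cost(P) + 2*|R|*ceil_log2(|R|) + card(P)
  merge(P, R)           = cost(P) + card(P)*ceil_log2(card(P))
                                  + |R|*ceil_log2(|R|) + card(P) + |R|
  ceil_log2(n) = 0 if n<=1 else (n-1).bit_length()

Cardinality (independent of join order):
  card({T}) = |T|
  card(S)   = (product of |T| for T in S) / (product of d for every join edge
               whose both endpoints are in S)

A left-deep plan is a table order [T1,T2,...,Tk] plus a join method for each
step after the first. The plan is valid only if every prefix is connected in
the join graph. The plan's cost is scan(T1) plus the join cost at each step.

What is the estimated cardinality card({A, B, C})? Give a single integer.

4500

Tables in S: A(120), B(60), C(50)
Edges inside S: C-B(d=4), C-A(d=5), B-A(d=4)
numerator = 120 * 60 * 50 = 360000
denominator = 4 * 5 * 4 = 80
card(S) = 360000 / 80 = 4500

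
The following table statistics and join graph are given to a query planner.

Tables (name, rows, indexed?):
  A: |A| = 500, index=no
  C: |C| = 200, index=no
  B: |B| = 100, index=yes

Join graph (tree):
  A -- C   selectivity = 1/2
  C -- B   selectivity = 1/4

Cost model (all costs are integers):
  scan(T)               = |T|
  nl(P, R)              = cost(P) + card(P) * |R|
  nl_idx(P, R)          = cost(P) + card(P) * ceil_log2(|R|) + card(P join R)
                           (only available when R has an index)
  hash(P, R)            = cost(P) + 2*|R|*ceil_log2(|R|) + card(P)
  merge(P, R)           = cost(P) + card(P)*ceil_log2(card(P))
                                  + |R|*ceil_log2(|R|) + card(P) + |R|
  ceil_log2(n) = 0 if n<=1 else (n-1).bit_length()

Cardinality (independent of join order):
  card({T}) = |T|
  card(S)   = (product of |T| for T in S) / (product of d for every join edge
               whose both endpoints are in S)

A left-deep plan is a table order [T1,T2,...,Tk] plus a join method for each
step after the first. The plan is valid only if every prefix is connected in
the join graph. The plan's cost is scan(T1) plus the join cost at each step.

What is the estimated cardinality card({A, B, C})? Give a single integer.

1250000

Tables in S: A(500), B(100), C(200)
Edges inside S: A-C(d=2), C-B(d=4)
numerator = 500 * 100 * 200 = 10000000
denominator = 2 * 4 = 8
card(S) = 10000000 / 8 = 1250000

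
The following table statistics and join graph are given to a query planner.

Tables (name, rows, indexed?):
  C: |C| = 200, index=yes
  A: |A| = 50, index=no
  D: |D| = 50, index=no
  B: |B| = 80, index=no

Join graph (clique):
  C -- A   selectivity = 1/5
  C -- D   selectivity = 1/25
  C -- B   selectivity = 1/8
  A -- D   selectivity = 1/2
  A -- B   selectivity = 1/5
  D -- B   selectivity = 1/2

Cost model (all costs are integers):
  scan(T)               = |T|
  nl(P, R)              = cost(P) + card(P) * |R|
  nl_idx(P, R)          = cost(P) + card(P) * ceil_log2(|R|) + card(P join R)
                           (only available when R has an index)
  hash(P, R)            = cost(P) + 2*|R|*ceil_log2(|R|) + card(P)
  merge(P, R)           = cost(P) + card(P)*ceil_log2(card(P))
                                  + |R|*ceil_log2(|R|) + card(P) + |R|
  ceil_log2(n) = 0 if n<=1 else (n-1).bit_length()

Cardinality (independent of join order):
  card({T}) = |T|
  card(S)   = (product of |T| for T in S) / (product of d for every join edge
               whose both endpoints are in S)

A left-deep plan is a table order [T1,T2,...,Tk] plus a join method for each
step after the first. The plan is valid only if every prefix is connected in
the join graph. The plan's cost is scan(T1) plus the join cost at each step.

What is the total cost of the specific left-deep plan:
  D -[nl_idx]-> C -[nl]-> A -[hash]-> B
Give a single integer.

23970

step 1: scan D: cost=50, card=50
step 2: join C via nl_idx
    card(P join C) = 50*200/(25) = 400
    cost = 50 + 50*8 + 400 = 850
step 3: join A via nl
    card(P join A) = 400*50/(5*2) = 2000
    cost = 850 + 400*50 = 20850
step 4: join B via hash
    card(P join B) = 2000*80/(8*5*2) = 2000
    cost = 20850 + 2*80*7 + 2000 = 23970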